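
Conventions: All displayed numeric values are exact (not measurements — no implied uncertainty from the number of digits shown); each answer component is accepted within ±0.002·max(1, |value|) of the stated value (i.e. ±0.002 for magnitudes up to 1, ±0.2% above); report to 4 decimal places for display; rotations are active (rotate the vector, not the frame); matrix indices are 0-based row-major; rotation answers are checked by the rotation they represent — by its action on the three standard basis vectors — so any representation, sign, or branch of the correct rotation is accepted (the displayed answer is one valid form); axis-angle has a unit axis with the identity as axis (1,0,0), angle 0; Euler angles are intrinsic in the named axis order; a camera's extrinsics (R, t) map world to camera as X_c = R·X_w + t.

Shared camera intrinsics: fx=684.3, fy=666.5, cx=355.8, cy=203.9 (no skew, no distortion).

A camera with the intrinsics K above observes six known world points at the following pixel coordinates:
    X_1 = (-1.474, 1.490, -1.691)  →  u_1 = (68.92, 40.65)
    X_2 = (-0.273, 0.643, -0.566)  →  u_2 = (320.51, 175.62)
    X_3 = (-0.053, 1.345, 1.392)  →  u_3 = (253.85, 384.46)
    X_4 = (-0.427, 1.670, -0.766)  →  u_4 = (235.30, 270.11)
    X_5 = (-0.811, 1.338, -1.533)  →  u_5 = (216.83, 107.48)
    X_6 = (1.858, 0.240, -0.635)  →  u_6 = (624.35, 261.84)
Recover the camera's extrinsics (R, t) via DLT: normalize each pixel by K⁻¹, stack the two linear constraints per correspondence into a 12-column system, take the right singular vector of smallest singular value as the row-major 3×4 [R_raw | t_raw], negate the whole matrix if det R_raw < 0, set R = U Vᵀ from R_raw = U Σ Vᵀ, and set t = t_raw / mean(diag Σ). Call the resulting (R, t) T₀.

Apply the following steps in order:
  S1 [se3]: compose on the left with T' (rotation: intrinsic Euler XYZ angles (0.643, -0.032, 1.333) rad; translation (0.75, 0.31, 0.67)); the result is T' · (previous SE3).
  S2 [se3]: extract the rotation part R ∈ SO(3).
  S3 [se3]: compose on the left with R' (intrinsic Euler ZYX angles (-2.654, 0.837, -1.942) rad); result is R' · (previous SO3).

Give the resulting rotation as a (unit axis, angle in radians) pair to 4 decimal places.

source (pnp_recover): camera pose = R=[0.9016 -0.3213 -0.2897; 0.4318 0.7081 0.5587; 0.0256 -0.6288 0.7772], t=(0.0598, -0.2099, 5.2900)
after S1 (compose_se3): R=[-0.2080 -0.7433 -0.6357; 0.7713 0.2750 -0.5740; 0.6015 -0.6097 0.5161], t=(0.7988, -2.8575, 4.9122)
after S2 (rot_of_se3): [-0.2080 -0.7433 -0.6357; 0.7713 0.2750 -0.5740; 0.6015 -0.6097 0.5161]
after S3 (compose_so3): [0.8694 0.1499 0.4709; 0.1432 0.8356 -0.5304; -0.4730 0.5285 0.7050]

rotation (axis_angle) = ((0.7465, 0.6654, -0.0047), 0.7884)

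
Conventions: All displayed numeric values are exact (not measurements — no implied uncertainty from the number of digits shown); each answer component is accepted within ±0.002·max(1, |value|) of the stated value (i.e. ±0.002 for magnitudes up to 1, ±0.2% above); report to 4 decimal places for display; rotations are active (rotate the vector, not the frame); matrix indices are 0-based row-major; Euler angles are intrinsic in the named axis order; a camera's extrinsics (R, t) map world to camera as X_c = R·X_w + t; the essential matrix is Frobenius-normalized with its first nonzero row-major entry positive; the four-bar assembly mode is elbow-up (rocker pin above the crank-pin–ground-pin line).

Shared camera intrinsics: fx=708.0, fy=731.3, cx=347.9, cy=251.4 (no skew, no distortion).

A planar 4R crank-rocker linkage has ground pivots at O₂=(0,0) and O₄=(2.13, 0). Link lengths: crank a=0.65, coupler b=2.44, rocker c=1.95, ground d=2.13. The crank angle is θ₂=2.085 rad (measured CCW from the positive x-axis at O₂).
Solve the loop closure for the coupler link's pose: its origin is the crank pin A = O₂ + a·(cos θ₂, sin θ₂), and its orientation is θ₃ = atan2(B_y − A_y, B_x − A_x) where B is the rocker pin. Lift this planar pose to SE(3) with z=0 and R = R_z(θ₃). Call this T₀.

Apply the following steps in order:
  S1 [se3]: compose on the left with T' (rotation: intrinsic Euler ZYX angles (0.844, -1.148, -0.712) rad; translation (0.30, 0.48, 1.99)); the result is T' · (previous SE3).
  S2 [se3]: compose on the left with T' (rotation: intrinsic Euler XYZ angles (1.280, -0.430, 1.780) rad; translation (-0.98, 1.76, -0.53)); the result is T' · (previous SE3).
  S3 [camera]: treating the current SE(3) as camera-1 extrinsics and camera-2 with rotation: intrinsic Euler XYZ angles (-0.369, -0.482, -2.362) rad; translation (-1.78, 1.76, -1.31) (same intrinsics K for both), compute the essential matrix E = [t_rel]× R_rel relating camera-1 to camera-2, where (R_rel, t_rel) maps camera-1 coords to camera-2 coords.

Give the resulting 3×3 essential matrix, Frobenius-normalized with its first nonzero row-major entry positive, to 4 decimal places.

source (fourbar_fk): coupler pose = R=[0.8356 -0.5493 0.0000; 0.5493 0.8356 0.0000; 0.0000 0.0000 1.0000], t=(-0.3197, 0.5659, 0.0000)
after S1 (compose_se3): R=[0.1345 -0.2917 -0.9470; 0.7771 0.6240 -0.0818; 0.6148 -0.7249 0.3106], t=(0.1167, 0.9187, 1.5467)
after S2 (compose_se3): R=[-0.9727 -0.1976 0.1220; -0.2291 0.7319 -0.6417; 0.0375 -0.6521 -0.7572], t=(-2.4636, 0.7597, -0.3106)
after S3 (essential): [0.2182 -0.1596 -0.6187; -0.0829 -0.2130 -0.1920; -0.4669 -0.4857 0.0327]

matrix = [0.2182 -0.1596 -0.6187; -0.0829 -0.2130 -0.1920; -0.4669 -0.4857 0.0327]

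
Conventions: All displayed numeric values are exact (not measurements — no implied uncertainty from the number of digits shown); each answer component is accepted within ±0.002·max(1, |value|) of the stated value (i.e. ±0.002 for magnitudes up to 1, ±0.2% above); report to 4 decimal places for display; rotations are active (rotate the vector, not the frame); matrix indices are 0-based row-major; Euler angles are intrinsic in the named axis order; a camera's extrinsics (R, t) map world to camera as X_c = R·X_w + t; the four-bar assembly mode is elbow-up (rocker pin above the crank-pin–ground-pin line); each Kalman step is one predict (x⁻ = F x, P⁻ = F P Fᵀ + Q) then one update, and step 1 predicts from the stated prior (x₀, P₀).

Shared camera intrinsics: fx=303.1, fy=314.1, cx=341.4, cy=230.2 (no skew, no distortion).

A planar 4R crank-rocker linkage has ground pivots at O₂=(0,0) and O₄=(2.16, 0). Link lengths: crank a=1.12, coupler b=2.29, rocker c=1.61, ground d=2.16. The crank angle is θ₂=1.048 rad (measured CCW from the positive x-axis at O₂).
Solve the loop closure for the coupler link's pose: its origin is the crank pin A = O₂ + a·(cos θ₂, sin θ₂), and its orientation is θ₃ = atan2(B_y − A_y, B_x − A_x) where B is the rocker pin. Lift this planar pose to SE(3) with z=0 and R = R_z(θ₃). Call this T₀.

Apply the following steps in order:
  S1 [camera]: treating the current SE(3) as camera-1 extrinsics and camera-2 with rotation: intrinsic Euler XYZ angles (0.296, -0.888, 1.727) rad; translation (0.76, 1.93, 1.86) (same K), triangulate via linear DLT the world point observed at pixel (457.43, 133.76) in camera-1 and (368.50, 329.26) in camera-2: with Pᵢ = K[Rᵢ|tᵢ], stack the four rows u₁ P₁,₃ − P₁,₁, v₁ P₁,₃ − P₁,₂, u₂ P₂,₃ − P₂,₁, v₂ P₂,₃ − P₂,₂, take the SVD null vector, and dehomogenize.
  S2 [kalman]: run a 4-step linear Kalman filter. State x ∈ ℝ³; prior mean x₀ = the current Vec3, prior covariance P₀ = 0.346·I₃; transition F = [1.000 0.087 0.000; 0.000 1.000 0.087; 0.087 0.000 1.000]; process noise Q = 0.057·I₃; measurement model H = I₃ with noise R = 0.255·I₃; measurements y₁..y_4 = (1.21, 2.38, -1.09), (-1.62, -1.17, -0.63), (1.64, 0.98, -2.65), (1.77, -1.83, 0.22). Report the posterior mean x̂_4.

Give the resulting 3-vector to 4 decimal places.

result = (0.9252, -0.5179, -0.6488)

source (fourbar_fk): coupler pose = R=[0.9748 -0.2229 0.0000; 0.2229 0.9748 0.0000; 0.0000 0.0000 1.0000], t=(0.5592, 0.9704, 0.0000)
after S1 (triangulate): (-0.2306, -1.4915, 1.7423)
after S2 (kf_track): (0.9252, -0.5179, -0.6488)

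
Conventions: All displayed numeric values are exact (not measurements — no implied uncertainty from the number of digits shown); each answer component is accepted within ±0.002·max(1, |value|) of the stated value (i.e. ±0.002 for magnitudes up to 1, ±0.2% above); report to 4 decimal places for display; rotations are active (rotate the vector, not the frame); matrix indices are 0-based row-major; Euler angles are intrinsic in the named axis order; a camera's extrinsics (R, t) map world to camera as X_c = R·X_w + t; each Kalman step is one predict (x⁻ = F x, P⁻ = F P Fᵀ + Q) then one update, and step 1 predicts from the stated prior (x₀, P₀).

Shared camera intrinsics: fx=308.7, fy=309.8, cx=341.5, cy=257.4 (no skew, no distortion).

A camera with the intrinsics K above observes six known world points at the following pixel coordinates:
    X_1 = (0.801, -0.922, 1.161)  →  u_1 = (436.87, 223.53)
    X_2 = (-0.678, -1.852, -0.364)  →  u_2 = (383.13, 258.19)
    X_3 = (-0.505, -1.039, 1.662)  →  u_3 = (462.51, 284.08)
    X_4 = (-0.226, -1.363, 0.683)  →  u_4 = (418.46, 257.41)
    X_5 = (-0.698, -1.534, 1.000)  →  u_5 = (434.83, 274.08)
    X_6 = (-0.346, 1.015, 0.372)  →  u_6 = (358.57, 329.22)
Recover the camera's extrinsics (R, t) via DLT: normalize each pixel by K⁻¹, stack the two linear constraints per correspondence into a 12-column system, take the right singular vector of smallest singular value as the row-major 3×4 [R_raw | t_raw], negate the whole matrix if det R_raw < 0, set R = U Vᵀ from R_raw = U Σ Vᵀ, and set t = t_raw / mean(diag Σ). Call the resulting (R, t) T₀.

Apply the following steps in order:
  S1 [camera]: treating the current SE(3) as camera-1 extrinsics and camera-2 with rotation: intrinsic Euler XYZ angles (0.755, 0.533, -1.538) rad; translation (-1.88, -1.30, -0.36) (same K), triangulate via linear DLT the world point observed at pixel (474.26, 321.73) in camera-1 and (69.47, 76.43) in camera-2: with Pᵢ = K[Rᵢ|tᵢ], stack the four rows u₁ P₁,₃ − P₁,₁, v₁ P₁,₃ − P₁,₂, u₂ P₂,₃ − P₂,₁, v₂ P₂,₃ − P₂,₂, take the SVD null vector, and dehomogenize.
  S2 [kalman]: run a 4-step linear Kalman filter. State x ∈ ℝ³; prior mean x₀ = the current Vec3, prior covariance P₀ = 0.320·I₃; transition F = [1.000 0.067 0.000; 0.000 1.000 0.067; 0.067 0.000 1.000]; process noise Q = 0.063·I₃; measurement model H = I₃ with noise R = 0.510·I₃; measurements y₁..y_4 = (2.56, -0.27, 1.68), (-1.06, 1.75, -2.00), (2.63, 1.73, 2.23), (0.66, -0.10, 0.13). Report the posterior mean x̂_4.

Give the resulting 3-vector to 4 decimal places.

result = (0.6045, 0.4632, 0.8188)

source (pnp_recover): camera pose = R=[-0.1250 -0.4743 0.8714; -0.8690 0.4762 0.1345; -0.4787 -0.7405 -0.4717], t=(0.3991, 0.3592, 5.9025)
after S1 (triangulate): (-1.9822, -1.7430, 1.8877)
after S2 (kf_track): (0.6045, 0.4632, 0.8188)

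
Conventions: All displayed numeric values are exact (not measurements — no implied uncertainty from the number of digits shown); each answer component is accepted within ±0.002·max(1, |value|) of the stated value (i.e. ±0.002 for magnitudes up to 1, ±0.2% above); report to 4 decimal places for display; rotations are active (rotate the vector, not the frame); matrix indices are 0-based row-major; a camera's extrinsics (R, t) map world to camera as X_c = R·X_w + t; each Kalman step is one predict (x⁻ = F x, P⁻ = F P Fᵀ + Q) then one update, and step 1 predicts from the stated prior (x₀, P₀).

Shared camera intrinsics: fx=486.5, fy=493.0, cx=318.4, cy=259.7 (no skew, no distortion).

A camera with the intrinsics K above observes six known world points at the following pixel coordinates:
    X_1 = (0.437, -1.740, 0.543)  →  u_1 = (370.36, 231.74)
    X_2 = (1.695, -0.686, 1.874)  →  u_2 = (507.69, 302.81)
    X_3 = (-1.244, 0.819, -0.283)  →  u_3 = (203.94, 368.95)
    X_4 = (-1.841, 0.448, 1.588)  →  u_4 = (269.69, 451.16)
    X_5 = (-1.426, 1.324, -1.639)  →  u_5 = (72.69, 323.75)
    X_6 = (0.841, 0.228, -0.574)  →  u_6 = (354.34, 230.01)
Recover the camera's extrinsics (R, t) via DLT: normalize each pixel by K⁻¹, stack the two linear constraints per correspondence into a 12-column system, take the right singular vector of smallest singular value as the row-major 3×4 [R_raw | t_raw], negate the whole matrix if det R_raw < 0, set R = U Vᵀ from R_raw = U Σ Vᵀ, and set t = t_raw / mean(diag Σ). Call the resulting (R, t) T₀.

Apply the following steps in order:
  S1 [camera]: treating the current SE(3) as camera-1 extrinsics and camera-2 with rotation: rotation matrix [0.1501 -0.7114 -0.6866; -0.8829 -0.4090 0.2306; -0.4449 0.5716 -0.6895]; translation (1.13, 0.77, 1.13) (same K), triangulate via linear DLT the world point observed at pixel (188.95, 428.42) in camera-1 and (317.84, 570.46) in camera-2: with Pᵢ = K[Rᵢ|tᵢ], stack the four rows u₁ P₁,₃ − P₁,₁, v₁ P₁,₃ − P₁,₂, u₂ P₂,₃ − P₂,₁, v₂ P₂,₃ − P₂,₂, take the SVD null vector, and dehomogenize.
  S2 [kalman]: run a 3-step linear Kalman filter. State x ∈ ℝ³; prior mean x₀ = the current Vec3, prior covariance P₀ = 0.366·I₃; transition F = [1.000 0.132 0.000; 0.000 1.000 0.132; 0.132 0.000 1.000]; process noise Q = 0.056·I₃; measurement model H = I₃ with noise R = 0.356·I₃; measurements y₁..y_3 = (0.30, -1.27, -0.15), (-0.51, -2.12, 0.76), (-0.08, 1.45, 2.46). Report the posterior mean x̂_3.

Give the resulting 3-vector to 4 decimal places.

source (pnp_recover): camera pose = R=[0.8262 -0.0566 0.5605; -0.4433 0.5487 0.7088; -0.3477 -0.8341 0.4283], t=(0.0001, 0.3597, 5.6069)
after S1 (triangulate): (-1.5418, 1.2753, -0.0084)
after S2 (kf_track): (-0.2924, 0.0775, 1.0116)

result = (-0.2924, 0.0775, 1.0116)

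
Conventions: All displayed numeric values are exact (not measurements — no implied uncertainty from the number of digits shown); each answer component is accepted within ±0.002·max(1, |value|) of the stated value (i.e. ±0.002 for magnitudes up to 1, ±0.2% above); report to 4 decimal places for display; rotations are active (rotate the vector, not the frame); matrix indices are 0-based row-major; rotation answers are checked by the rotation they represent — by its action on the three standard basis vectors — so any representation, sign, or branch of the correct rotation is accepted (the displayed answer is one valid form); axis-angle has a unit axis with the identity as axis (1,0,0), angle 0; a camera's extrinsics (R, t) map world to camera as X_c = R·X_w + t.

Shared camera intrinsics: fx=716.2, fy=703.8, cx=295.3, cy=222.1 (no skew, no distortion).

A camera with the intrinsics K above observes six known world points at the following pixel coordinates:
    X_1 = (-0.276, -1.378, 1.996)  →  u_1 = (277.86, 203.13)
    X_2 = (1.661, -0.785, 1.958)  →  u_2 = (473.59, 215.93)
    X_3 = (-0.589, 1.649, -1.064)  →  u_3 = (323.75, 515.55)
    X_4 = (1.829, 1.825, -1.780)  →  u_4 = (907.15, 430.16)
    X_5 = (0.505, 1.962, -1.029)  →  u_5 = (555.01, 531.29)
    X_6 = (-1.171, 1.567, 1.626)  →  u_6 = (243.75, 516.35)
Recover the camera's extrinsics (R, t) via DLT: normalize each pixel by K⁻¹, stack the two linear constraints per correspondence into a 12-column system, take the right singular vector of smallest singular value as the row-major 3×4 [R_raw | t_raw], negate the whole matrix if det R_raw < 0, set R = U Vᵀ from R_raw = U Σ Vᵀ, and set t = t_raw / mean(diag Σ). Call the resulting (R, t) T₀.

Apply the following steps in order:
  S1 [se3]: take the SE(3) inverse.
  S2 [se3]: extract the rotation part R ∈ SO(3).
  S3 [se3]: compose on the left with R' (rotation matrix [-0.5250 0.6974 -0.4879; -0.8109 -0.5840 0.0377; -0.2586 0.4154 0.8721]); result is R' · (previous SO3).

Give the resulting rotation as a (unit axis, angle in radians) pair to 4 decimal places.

source (pnp_recover): camera pose = R=[0.9771 0.2128 0.0054; -0.1995 0.9066 0.3719; 0.0743 -0.3644 0.9283], t=(0.3700, 0.2500, 5.1498)
after S1 (invert_se3): R=[0.9771 -0.1995 0.0743; 0.2128 0.9066 -0.3644; 0.0054 0.3719 0.9283], t=(-0.6942, 1.5714, -4.8754)
after S2 (rot_of_se3): [0.9771 -0.1995 0.0743; 0.2128 0.9066 -0.3644; 0.0054 0.3719 0.9283]
after S3 (compose_so3): [-0.3671 0.5556 -0.7460; -0.9164 -0.3537 0.1876; -0.1596 0.7525 0.6389]

rotation (axis_angle) = ((0.3358, -0.3486, -0.8750), 2.1423)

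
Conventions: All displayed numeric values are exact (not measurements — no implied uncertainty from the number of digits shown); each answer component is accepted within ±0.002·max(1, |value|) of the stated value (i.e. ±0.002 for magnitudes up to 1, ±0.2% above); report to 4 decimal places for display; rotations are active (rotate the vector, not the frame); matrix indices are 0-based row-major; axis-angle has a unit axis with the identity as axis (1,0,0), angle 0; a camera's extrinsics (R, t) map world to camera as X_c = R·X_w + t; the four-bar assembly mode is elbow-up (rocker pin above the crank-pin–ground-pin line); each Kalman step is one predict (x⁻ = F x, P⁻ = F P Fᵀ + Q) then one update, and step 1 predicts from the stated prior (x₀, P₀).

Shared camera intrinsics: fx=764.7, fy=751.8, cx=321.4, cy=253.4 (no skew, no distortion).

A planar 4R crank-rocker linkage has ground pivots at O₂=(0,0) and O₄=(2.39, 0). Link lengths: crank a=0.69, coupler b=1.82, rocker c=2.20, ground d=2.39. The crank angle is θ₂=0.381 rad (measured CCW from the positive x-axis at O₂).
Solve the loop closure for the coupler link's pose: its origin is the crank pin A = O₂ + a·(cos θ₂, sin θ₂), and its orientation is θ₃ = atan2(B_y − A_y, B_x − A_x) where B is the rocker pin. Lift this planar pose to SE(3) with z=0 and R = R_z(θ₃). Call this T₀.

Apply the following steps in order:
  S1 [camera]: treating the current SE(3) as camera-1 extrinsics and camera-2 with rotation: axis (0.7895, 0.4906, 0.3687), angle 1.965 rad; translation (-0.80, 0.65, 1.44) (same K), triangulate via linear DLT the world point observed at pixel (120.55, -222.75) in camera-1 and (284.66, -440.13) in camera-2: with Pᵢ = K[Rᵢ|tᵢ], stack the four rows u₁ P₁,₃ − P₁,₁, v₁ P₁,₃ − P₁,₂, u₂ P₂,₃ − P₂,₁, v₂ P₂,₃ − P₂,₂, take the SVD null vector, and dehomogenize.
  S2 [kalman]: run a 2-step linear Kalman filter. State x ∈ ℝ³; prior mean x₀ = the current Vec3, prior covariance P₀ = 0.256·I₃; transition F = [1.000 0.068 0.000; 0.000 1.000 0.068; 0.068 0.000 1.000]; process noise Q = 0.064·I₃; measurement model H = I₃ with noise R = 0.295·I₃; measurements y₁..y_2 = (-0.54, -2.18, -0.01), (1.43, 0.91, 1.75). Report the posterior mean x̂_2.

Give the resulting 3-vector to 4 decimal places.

source (fourbar_fk): coupler pose = R=[0.3864 -0.9224 0.0000; 0.9224 0.3864 0.0000; 0.0000 0.0000 1.0000], t=(0.6405, 0.2566, 0.0000)
after S1 (triangulate): (-1.5959, 0.4877, 1.6215)
after S2 (kf_track): (-0.0057, -0.0186, 1.1703)

result = (-0.0057, -0.0186, 1.1703)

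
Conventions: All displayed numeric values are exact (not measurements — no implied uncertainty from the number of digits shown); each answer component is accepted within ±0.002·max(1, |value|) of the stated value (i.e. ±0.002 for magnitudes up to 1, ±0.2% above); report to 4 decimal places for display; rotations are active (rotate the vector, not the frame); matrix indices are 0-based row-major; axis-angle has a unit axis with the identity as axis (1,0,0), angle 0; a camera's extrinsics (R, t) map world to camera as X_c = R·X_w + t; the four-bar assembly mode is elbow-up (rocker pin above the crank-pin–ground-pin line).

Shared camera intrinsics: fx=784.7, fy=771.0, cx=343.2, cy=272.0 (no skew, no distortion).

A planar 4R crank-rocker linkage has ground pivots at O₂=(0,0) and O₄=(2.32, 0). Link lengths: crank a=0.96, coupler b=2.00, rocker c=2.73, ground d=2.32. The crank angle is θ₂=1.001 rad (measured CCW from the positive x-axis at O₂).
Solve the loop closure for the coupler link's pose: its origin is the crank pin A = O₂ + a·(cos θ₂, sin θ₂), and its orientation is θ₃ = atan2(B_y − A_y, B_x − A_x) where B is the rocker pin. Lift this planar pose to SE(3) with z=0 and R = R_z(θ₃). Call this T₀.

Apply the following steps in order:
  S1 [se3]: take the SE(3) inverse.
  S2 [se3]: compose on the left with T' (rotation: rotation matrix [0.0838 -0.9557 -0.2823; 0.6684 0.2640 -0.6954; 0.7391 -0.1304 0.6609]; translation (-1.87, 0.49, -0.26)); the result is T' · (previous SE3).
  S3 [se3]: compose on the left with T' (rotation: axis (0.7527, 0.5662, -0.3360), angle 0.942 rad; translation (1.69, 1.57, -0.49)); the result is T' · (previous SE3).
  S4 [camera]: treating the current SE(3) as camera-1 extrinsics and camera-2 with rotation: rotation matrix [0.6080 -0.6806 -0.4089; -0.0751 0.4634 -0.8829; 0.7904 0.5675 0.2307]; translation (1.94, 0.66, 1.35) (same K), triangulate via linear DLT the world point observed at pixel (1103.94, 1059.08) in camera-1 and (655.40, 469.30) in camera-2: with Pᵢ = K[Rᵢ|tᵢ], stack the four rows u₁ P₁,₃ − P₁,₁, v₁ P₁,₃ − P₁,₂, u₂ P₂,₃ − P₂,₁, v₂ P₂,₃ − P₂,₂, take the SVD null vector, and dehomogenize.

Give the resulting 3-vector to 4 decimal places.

source (fourbar_fk): coupler pose = R=[0.4604 -0.8877 0.0000; 0.8877 0.4604 0.0000; 0.0000 0.0000 1.0000], t=(0.5179, 0.8083, 0.0000)
after S1 (invert_se3): R=[0.4604 0.8877 0.0000; -0.8877 0.4604 -0.0000; 0.0000 0.0000 1.0000], t=(-0.9560, 0.0876, 0.0000)
after S2 (compose_se3): R=[0.8870 -0.3656 -0.2823; 0.0733 0.7149 -0.6954; 0.4560 0.5961 0.6609], t=(-2.0338, -0.1258, -0.9780)
after S3 (compose_se3): R=[0.9227 0.2303 -0.3091; -0.3458 0.1405 -0.9277; -0.1702 0.9629 0.2093], t=(-0.3830, 2.3470, -0.0343)
after S4 (triangulate): (1.7372, 1.8612, 0.4512)

result = (1.7372, 1.8612, 0.4512)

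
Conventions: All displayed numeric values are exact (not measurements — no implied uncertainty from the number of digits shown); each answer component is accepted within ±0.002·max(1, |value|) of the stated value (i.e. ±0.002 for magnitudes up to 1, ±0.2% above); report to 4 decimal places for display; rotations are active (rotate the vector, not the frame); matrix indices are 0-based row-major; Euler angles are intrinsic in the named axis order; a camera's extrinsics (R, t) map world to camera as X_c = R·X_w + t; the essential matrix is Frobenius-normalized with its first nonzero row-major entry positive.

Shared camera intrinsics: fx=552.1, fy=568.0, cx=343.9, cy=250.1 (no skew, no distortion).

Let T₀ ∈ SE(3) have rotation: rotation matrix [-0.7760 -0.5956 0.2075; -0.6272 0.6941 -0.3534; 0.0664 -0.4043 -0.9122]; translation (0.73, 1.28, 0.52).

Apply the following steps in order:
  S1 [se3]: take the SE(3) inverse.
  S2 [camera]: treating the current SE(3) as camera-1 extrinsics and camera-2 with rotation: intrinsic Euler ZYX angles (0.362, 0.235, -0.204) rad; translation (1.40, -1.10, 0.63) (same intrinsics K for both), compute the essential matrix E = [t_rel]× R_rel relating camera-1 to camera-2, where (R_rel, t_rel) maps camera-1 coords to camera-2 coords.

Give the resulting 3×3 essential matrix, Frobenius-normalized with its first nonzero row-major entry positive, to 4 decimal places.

matrix = [0.2829 -0.1492 -0.0111; -0.3539 0.0059 0.5879; -0.4358 0.3437 -0.3444]

after S1 (invert_se3): R=[-0.7760 -0.6272 0.0664; -0.5956 0.6941 -0.4043; 0.2075 -0.3533 -0.9122], t=(1.3348, -0.2434, 0.7751)
after S2 (essential): [0.2829 -0.1492 -0.0111; -0.3539 0.0059 0.5879; -0.4358 0.3437 -0.3444]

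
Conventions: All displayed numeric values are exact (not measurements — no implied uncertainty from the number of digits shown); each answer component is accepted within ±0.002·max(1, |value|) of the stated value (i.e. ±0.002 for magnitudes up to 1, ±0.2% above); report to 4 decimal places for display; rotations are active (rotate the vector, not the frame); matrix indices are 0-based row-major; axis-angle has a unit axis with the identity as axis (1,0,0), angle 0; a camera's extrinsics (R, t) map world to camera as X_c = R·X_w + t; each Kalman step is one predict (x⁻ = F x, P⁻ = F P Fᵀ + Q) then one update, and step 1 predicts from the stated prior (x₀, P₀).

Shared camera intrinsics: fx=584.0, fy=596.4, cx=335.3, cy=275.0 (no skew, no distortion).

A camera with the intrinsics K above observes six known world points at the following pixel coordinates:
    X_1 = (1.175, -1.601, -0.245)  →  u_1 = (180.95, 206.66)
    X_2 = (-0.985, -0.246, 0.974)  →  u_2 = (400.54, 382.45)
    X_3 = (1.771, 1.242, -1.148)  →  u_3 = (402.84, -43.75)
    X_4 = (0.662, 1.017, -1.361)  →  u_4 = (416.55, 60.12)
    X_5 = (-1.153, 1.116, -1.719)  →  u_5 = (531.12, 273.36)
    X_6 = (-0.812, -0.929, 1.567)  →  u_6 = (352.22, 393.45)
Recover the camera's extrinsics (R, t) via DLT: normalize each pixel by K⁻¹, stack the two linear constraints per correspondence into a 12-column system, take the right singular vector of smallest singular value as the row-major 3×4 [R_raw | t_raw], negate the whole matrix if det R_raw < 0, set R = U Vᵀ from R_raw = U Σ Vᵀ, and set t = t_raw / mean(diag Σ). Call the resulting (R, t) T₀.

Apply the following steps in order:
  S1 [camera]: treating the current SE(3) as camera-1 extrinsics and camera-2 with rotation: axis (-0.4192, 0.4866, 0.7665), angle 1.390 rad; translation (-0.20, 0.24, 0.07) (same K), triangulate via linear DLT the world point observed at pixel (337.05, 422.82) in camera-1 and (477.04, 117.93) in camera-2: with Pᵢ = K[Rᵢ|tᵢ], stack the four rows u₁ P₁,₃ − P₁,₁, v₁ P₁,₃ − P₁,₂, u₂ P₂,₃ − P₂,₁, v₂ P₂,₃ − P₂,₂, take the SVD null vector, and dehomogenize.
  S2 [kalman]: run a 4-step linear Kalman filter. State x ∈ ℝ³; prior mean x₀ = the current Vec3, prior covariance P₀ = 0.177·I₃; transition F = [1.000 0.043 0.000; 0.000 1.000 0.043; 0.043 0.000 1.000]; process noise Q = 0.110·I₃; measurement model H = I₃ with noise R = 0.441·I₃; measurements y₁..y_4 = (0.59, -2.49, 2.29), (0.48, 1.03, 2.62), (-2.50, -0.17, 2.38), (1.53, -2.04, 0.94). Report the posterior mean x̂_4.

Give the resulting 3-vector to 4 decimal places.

result = (-0.0855, -0.9157, 1.5633)

source (pnp_recover): camera pose = R=[-0.2770 0.9024 0.3300; -0.8893 -0.3708 0.2677; 0.3639 -0.2193 0.9052], t=(0.2900, -0.1601, 5.3501)
after S1 (triangulate): (-1.2054, -0.8854, 0.5820)
after S2 (kf_track): (-0.0855, -0.9157, 1.5633)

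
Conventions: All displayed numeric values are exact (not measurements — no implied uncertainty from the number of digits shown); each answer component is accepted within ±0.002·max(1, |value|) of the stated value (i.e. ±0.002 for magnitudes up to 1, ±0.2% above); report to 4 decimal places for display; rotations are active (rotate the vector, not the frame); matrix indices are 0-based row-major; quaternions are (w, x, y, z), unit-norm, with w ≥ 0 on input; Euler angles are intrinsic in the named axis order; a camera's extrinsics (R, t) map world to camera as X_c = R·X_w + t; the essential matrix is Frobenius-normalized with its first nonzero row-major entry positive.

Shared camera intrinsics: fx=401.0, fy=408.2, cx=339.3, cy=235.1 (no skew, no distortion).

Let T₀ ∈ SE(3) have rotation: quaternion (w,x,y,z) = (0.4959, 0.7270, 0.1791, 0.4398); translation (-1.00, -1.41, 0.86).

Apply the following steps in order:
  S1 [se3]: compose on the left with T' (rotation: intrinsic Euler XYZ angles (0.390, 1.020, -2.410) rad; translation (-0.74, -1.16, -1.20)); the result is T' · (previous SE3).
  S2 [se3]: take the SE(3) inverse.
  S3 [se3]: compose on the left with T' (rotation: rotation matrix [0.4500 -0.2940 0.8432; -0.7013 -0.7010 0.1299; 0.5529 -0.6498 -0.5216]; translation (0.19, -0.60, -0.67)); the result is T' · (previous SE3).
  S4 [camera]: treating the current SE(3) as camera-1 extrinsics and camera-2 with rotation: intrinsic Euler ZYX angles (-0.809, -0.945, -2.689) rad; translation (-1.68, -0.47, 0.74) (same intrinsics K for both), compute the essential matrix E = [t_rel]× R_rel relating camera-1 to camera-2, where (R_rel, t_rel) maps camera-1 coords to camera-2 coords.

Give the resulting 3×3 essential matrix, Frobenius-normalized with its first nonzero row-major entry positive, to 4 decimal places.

after S1 (compose_se3): R=[0.4233 0.6619 -0.6186; -0.8921 0.1856 -0.4119; -0.1578 0.7262 0.6691], t=(-0.1107, 0.1931, 0.0251)
after S2 (invert_se3): R=[0.4233 -0.8921 -0.1578; 0.6619 0.1856 0.7262; -0.6186 -0.4119 0.6691], t=(0.2231, 0.0192, -0.0058)
after S3 (compose_se3): R=[-0.5257 -0.8034 0.2797; -0.8412 0.4420 -0.3115; 0.1266 -0.3990 -0.9081], t=(0.2799, -0.7707, -0.5561)
after S4 (essential): [0.1235 -0.0570 0.1629; 0.1841 0.5698 -0.3620; 0.5481 0.1053 0.3922]

matrix = [0.1235 -0.0570 0.1629; 0.1841 0.5698 -0.3620; 0.5481 0.1053 0.3922]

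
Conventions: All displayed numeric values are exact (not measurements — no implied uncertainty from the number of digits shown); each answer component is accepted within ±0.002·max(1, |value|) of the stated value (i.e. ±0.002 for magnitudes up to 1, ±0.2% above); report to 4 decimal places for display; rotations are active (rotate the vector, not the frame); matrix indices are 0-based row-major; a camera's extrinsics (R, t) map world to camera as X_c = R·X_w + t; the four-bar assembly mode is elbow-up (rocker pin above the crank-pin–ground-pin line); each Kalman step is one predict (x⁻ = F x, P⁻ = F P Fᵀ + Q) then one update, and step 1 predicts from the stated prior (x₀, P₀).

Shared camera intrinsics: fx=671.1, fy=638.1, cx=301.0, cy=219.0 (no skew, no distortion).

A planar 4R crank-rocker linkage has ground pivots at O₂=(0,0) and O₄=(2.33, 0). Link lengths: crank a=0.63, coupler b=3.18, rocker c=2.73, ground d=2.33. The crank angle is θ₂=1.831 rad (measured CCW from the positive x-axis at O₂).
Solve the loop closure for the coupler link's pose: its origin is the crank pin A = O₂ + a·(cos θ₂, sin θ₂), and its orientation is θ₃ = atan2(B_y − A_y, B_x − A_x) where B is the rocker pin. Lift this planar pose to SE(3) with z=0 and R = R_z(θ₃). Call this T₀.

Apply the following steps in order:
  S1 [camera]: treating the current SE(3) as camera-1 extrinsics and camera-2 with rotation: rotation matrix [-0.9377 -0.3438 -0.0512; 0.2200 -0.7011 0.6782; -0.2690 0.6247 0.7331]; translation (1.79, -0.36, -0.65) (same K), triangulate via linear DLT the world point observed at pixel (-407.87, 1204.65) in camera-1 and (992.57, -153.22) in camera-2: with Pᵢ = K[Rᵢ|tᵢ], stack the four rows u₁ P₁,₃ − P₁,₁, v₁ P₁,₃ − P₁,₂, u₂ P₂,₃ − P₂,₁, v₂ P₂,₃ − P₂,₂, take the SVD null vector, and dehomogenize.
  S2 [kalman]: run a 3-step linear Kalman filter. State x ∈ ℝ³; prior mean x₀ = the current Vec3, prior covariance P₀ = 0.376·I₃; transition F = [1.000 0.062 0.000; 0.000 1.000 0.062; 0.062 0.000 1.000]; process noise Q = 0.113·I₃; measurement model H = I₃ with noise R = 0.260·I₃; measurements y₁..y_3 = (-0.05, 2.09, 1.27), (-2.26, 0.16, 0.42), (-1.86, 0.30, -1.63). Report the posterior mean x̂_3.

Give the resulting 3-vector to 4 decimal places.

result = (-1.5000, 0.6504, -0.4633)

source (fourbar_fk): coupler pose = R=[0.7458 -0.6662 0.0000; 0.6662 0.7458 0.0000; 0.0000 0.0000 1.0000], t=(-0.1621, 0.6088, 0.0000)
after S1 (triangulate): (-0.0085, 1.5618, 1.1445)
after S2 (kf_track): (-1.5000, 0.6504, -0.4633)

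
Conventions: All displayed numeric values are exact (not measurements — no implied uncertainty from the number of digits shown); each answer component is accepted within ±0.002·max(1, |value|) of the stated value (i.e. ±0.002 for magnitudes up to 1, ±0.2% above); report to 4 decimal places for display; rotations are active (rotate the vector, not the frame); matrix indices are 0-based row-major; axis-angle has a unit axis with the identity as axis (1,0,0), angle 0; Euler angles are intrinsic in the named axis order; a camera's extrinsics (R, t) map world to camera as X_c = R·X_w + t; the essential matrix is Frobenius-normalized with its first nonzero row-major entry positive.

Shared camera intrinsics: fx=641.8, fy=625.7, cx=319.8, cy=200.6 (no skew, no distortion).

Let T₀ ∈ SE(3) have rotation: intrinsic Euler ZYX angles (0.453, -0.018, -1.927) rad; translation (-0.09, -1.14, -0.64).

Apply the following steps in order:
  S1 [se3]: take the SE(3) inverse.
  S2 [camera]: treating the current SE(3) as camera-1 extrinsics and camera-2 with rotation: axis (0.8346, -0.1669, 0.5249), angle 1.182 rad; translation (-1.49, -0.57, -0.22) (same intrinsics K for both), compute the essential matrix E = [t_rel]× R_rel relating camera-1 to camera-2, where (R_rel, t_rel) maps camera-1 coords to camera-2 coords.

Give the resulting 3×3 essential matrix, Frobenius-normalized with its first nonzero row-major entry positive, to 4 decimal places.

matrix = [0.1424 0.5378 0.2072; 0.0038 -0.3670 0.5682; -0.0996 -0.2353 -0.3532]

after S1 (invert_se3): R=[0.8990 0.4376 0.0180; 0.1678 -0.3062 -0.9371; -0.4045 0.8454 -0.3487], t=(0.5913, -0.9337, 0.7043)
after S2 (essential): [0.1424 0.5378 0.2072; 0.0038 -0.3670 0.5682; -0.0996 -0.2353 -0.3532]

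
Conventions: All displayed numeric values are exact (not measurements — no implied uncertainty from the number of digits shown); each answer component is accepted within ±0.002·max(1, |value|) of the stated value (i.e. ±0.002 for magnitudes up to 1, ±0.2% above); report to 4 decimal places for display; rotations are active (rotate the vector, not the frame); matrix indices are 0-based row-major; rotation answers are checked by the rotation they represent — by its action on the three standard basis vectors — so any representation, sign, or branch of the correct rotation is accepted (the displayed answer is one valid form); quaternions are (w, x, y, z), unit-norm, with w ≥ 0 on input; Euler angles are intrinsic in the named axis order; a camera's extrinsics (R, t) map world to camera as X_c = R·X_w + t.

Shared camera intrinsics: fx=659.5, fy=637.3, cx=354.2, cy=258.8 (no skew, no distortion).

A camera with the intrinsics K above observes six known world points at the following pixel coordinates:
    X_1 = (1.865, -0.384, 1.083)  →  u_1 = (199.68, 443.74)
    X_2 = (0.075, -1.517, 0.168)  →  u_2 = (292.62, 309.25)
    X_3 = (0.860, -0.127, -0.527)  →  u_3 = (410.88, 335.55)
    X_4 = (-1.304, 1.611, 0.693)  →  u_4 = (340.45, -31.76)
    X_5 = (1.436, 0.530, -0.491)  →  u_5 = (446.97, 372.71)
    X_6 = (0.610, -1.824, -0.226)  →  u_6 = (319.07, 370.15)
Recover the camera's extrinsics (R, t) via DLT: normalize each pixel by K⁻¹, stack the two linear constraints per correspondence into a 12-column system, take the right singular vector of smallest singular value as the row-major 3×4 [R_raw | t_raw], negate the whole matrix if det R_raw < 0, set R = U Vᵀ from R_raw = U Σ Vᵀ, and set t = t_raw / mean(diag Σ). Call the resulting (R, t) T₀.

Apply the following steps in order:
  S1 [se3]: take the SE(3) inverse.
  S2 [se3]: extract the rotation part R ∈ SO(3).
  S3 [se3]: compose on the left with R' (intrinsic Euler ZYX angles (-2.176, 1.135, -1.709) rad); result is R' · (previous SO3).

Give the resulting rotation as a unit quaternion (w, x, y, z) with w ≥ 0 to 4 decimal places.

source (pnp_recover): camera pose = R=[0.0035 0.3330 -0.9429; 0.8613 -0.4801 -0.1663; -0.5081 -0.8116 -0.2885], t=(0.0200, -0.2200, 5.7404)
after S1 (invert_se3): R=[0.0035 0.8613 -0.5081; 0.3330 -0.4801 -0.8116; -0.9429 -0.1663 -0.2885], t=(3.1061, 4.5464, 1.6382)
after S2 (rot_of_se3): [0.0035 0.8613 -0.5081; 0.3330 -0.4801 -0.8116; -0.9429 -0.1663 -0.2885]
after S3 (compose_so3): [-0.7035 -0.5450 -0.4561; 0.7052 -0.6145 -0.3536; -0.0876 -0.5704 0.8167]

rotation (quat) = (0.3531, -0.1535, -0.2609, 0.8853)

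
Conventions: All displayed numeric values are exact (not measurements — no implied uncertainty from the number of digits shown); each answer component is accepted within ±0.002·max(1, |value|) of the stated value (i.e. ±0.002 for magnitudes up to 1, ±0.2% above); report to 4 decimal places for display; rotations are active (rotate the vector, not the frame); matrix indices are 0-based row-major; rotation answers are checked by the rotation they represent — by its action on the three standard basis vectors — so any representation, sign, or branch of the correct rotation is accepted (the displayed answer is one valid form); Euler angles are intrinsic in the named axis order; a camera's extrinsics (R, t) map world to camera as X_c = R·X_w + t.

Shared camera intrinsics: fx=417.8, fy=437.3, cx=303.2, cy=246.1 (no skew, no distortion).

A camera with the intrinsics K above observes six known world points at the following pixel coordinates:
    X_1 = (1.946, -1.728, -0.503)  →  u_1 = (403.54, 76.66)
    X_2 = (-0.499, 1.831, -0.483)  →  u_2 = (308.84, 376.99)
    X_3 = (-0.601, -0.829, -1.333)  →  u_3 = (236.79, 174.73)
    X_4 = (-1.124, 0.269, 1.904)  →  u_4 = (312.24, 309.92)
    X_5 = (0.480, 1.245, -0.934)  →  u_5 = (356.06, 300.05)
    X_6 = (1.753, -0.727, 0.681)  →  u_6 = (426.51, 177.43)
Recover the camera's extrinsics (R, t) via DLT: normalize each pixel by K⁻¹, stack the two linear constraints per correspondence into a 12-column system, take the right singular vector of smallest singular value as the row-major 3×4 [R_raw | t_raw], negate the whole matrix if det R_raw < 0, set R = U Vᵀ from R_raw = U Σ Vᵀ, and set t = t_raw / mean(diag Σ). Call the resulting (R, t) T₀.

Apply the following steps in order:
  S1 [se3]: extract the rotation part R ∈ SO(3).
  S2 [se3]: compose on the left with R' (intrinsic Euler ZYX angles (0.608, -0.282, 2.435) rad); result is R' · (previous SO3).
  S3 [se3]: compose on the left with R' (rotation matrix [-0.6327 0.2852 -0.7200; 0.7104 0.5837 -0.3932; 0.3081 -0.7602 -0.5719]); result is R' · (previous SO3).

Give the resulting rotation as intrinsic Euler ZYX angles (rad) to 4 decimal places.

source (pnp_recover): camera pose = R=[0.8856 0.2102 0.4141; -0.3552 0.8810 0.3125; -0.2991 -0.4239 0.8549], t=(0.3300, -0.0200, 6.4499)
after S1 (rot_of_se3): [0.8856 0.2102 0.4141; -0.3552 0.8810 0.3125; -0.2991 -0.4239 0.8549]
after S2 (compose_so3): [0.4336 0.1870 0.8815; 0.8676 -0.3509 -0.3523; 0.2434 0.9175 -0.3144]
after S3 (compose_so3): [-0.2022 -0.8790 -0.4318; 0.7188 -0.4327 0.5442; -0.6652 -0.2003 0.7193]

rotation (euler_zyx) = (1.8451, 0.7278, -0.2716)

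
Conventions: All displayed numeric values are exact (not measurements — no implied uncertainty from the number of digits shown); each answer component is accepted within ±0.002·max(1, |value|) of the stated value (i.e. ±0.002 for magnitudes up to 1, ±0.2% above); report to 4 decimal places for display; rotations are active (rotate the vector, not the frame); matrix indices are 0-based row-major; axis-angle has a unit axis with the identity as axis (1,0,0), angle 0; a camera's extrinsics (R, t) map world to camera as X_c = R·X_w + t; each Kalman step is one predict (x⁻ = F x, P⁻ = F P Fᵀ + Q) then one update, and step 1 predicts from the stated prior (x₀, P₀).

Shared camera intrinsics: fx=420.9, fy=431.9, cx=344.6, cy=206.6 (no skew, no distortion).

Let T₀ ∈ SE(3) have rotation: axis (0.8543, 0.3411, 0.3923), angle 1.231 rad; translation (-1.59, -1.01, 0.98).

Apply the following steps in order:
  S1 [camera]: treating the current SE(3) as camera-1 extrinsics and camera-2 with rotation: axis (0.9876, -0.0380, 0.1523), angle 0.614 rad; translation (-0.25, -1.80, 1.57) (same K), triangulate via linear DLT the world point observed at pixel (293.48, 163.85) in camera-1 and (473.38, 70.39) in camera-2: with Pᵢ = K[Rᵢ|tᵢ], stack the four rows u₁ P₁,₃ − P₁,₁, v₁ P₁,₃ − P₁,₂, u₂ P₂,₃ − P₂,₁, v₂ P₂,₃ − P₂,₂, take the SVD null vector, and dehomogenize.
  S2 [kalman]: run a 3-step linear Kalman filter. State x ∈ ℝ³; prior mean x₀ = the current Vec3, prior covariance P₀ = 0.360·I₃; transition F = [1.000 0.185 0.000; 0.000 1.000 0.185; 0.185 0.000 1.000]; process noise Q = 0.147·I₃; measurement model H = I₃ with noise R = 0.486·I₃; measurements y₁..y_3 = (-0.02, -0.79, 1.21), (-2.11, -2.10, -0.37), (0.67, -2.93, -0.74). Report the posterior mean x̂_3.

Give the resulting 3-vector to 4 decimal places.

result = (-0.2996, -1.6908, -0.2704)

after S1 (triangulate): (1.3400, 1.4321, 0.8098)
after S2 (kf_track): (-0.2996, -1.6908, -0.2704)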